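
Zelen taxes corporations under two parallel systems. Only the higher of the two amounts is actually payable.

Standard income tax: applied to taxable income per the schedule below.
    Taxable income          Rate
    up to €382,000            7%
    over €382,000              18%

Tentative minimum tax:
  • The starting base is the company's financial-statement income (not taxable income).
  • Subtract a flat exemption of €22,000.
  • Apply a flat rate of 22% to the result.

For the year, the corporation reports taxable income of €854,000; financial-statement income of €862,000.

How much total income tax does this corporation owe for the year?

Tentative minimum tax:
  Base (financial-statement income): €862,000
  Less exemption €22,000 → base €840,000
  €840,000 × 22% = €184,800

Standard income tax:
  €382,000 × 7% = €26,740
  €472,000 × 18% = €84,960
  → €111,700

€184,800 > €111,700, so the tentative minimum tax is the binding amount.

€184,800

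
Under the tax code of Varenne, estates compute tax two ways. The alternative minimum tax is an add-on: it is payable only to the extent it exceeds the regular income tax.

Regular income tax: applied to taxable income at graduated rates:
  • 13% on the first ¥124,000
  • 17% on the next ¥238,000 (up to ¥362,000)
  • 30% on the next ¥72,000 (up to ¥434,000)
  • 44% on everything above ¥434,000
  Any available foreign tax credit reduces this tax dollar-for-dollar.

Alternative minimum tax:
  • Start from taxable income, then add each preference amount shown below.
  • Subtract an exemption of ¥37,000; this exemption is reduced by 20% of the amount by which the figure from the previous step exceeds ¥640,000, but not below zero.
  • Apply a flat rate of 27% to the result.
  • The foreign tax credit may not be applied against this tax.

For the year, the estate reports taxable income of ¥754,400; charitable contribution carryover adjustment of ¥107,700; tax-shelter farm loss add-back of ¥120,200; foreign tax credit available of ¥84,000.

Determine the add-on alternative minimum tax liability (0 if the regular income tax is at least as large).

¥130,065

Regular income tax:
  ¥124,000 × 13% = ¥16,120
  ¥238,000 × 17% = ¥40,460
  ¥72,000 × 30% = ¥21,600
  ¥320,400 × 44% = ¥140,976
  → ¥219,156
  Less foreign tax credit ¥84,000 → ¥135,156

Alternative minimum tax:
  Adjusted income: ¥754,400 + ¥107,700 + ¥120,200 = ¥982,300
  Exemption: 20% × (¥982,300 − ¥640,000) = ¥68,460 ≥ ¥37,000, so the exemption is fully phased out
  Base: ¥982,300 − ¥0 = ¥982,300
  ¥982,300 × 27% = ¥265,221

Excess of alternative minimum tax over regular income tax: ¥265,221 − ¥135,156 = ¥130,065.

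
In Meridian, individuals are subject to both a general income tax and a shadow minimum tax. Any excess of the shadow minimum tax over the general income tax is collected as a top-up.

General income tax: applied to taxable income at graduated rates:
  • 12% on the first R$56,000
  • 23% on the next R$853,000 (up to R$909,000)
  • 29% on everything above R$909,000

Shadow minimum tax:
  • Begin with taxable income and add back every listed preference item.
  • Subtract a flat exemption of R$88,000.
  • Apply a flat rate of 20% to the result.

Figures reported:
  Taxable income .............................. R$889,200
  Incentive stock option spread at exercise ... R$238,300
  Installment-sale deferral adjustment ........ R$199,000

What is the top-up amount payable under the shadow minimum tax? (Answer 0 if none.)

General income tax:
  R$56,000 × 12% = R$6,720
  R$833,200 × 23% = R$191,636
  → R$198,356

Shadow minimum tax:
  Adjusted income: R$889,200 + R$238,300 + R$199,000 = R$1,326,500
  Less exemption R$88,000 → base R$1,238,500
  R$1,238,500 × 20% = R$247,700

Excess of shadow minimum tax over general income tax: R$247,700 − R$198,356 = R$49,344.

R$49,344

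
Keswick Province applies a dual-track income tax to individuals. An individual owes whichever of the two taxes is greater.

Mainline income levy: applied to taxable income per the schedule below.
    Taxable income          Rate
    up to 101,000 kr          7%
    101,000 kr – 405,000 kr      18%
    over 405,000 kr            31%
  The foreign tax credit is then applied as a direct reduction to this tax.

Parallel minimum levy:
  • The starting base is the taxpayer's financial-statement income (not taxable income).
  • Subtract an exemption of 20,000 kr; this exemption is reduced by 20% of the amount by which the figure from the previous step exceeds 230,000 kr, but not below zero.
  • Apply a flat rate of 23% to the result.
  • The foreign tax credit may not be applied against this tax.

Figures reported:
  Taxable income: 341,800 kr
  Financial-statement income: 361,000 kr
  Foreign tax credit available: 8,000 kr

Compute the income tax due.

Mainline income levy:
  101,000 kr × 7% = 7,070 kr
  240,800 kr × 18% = 43,344 kr
  → 50,414 kr
  Less foreign tax credit 8,000 kr → 42,414 kr

Parallel minimum levy:
  Base (financial-statement income): 361,000 kr
  Exemption: 20% × (361,000 kr − 230,000 kr) = 26,200 kr ≥ 20,000 kr, so the exemption is fully phased out
  Base: 361,000 kr − 0 kr = 361,000 kr
  361,000 kr × 23% = 83,030 kr

83,030 kr > 42,414 kr, so the parallel minimum levy is the binding amount.

83,030 kr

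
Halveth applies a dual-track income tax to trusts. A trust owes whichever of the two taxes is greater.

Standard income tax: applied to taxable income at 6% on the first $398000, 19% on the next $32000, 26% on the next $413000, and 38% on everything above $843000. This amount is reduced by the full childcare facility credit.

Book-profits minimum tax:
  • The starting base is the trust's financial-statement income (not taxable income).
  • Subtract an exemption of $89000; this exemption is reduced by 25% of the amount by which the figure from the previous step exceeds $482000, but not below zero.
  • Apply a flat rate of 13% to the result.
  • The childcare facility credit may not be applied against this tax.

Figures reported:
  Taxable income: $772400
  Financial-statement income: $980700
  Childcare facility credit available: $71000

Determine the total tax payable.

Book-profits minimum tax:
  Base (financial-statement income): $980700
  Exemption: 25% × ($980700 − $482000) = $124675 ≥ $89000, so the exemption is fully phased out
  Base: $980700 − $0 = $980700
  $980700 × 13% = $127491

Standard income tax:
  $398000 × 6% = $23880
  $32000 × 19% = $6080
  $342400 × 26% = $89024
  → $118984
  Less childcare facility credit $71000 → $47984

$127491 > $47984, so the book-profits minimum tax is the binding amount.

$127491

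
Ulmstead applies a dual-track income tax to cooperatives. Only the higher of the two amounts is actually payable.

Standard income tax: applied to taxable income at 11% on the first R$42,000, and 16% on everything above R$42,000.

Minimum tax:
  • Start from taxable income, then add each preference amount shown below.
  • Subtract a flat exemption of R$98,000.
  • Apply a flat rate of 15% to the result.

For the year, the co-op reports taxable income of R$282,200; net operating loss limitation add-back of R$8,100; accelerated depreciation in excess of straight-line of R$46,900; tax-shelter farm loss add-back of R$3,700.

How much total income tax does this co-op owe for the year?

R$43,052

Minimum tax:
  Adjusted income: R$282,200 + R$8,100 + R$46,900 + R$3,700 = R$340,900
  Less exemption R$98,000 → base R$242,900
  R$242,900 × 15% = R$36,435

Standard income tax:
  R$42,000 × 11% = R$4,620
  R$240,200 × 16% = R$38,432
  → R$43,052

R$43,052 > R$36,435, so the standard income tax governs.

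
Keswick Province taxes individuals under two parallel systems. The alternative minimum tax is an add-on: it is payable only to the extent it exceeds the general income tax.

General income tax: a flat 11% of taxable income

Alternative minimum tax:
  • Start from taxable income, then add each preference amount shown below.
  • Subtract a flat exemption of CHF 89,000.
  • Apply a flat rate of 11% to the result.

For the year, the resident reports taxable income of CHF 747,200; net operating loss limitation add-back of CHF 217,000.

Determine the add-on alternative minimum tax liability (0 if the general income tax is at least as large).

Alternative minimum tax:
  Adjusted income: CHF 747,200 + CHF 217,000 = CHF 964,200
  Less exemption CHF 89,000 → base CHF 875,200
  CHF 875,200 × 11% = CHF 96,272

General income tax:
  CHF 747,200 × 11% = CHF 82,192

Excess of alternative minimum tax over general income tax: CHF 96,272 − CHF 82,192 = CHF 14,080.

CHF 14,080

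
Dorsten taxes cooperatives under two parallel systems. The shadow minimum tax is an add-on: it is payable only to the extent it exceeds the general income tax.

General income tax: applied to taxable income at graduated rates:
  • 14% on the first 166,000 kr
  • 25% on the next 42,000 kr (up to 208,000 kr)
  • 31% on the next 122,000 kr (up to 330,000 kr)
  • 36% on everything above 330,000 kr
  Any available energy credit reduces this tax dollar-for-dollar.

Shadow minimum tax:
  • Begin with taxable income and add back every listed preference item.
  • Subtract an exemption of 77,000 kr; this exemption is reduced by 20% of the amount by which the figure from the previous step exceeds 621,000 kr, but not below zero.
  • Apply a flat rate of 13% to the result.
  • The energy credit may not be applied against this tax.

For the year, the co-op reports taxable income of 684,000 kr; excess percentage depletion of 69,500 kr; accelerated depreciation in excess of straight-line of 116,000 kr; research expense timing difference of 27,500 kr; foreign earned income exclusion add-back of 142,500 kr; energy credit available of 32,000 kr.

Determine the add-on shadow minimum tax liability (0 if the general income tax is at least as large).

0 kr

General income tax:
  166,000 kr × 14% = 23,240 kr
  42,000 kr × 25% = 10,500 kr
  122,000 kr × 31% = 37,820 kr
  354,000 kr × 36% = 127,440 kr
  → 199,000 kr
  Less energy credit 32,000 kr → 167,000 kr

Shadow minimum tax:
  Adjusted income: 684,000 kr + 69,500 kr + 116,000 kr + 27,500 kr + 142,500 kr = 1,039,500 kr
  Exemption: 20% × (1,039,500 kr − 621,000 kr) = 83,700 kr ≥ 77,000 kr, so the exemption is fully phased out
  Base: 1,039,500 kr − 0 kr = 1,039,500 kr
  1,039,500 kr × 13% = 135,135 kr

135,135 kr ≤ 167,000 kr, so no add-on is due.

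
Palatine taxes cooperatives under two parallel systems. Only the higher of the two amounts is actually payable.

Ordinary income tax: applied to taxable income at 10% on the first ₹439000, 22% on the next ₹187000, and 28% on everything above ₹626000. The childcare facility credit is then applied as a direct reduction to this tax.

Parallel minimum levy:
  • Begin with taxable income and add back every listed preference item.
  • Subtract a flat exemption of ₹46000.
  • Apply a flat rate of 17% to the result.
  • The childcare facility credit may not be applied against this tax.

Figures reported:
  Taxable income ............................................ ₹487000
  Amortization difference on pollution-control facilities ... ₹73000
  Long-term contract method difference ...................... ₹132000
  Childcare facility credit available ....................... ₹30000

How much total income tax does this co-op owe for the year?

₹109820

Ordinary income tax:
  ₹439000 × 10% = ₹43900
  ₹48000 × 22% = ₹10560
  → ₹54460
  Less childcare facility credit ₹30000 → ₹24460

Parallel minimum levy:
  Adjusted income: ₹487000 + ₹73000 + ₹132000 = ₹692000
  Less exemption ₹46000 → base ₹646000
  ₹646000 × 17% = ₹109820

₹109820 > ₹24460, so the parallel minimum levy is the binding amount.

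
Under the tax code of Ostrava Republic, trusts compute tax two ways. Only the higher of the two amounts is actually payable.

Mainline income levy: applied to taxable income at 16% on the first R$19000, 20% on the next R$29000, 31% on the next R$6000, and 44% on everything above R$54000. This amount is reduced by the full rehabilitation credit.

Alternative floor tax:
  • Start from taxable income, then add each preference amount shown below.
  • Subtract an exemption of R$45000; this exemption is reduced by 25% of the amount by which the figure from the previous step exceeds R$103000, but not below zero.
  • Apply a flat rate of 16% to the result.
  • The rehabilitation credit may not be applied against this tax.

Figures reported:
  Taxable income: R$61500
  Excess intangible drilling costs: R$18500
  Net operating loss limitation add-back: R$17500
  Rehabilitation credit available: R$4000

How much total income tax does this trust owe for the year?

R$10000

Mainline income levy:
  R$19000 × 16% = R$3040
  R$29000 × 20% = R$5800
  R$6000 × 31% = R$1860
  R$7500 × 44% = R$3300
  → R$14000
  Less rehabilitation credit R$4000 → R$10000

Alternative floor tax:
  Adjusted income: R$61500 + R$18500 + R$17500 = R$97500
  Exemption: R$97500 ≤ R$103000, so full R$45000 applies
  Base: R$97500 − R$45000 = R$52500
  R$52500 × 16% = R$8400

R$10000 > R$8400, so the mainline income levy governs.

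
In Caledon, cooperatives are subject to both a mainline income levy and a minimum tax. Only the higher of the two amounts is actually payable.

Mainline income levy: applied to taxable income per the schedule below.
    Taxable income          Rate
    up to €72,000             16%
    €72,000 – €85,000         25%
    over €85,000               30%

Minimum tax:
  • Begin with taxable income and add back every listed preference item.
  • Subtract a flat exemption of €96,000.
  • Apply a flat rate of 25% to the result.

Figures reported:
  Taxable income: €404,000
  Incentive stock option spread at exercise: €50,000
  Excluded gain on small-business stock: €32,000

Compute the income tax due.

Minimum tax:
  Adjusted income: €404,000 + €50,000 + €32,000 = €486,000
  Less exemption €96,000 → base €390,000
  €390,000 × 25% = €97,500

Mainline income levy:
  €72,000 × 16% = €11,520
  €13,000 × 25% = €3,250
  €319,000 × 30% = €95,700
  → €110,470

€110,470 > €97,500, so the mainline income levy governs.

€110,470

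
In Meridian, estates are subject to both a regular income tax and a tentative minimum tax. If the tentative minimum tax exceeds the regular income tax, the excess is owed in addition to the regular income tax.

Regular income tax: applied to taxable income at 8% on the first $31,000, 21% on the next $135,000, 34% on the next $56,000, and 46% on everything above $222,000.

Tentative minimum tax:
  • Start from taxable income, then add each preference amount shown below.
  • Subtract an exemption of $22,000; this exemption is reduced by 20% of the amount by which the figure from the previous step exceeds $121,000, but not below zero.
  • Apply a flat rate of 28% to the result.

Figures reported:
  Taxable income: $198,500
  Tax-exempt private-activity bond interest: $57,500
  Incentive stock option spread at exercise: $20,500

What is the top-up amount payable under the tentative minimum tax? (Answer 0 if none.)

Regular income tax:
  $31,000 × 8% = $2,480
  $135,000 × 21% = $28,350
  $32,500 × 34% = $11,050
  → $41,880

Tentative minimum tax:
  Adjusted income: $198,500 + $57,500 + $20,500 = $276,500
  Exemption: 20% × ($276,500 − $121,000) = $31,100 ≥ $22,000, so the exemption is fully phased out
  Base: $276,500 − $0 = $276,500
  $276,500 × 28% = $77,420

Excess of tentative minimum tax over regular income tax: $77,420 − $41,880 = $35,540.

$35,540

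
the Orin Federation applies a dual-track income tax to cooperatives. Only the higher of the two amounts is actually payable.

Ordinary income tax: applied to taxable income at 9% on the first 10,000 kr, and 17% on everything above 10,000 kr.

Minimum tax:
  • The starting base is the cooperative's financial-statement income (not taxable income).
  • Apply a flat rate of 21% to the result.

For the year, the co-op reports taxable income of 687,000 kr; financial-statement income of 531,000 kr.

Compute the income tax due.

Minimum tax:
  Base (financial-statement income): 531,000 kr
  531,000 kr × 21% = 111,510 kr

Ordinary income tax:
  10,000 kr × 9% = 900 kr
  677,000 kr × 17% = 115,090 kr
  → 115,990 kr

115,990 kr > 111,510 kr, so the ordinary income tax governs.

115,990 kr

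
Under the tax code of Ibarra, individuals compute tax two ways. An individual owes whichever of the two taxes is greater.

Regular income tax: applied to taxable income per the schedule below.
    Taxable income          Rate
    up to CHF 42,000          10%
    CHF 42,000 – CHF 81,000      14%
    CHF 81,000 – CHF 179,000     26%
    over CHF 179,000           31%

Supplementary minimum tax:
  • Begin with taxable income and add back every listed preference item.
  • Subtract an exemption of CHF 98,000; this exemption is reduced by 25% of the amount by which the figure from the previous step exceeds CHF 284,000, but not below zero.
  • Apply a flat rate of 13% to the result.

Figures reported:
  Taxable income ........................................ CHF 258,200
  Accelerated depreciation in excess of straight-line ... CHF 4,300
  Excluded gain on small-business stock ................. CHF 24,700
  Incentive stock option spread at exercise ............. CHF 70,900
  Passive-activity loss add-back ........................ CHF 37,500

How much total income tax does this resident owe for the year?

Regular income tax:
  CHF 42,000 × 10% = CHF 4,200
  CHF 39,000 × 14% = CHF 5,460
  CHF 98,000 × 26% = CHF 25,480
  CHF 79,200 × 31% = CHF 24,552
  → CHF 59,692

Supplementary minimum tax:
  Adjusted income: CHF 258,200 + CHF 4,300 + CHF 24,700 + CHF 70,900 + CHF 37,500 = CHF 395,600
  Exemption: CHF 98,000 − 25% × (CHF 395,600 − CHF 284,000) = CHF 98,000 − CHF 27,900 = CHF 70,100
  Base: CHF 395,600 − CHF 70,100 = CHF 325,500
  CHF 325,500 × 13% = CHF 42,315

CHF 59,692 > CHF 42,315, so the regular income tax governs.

CHF 59,692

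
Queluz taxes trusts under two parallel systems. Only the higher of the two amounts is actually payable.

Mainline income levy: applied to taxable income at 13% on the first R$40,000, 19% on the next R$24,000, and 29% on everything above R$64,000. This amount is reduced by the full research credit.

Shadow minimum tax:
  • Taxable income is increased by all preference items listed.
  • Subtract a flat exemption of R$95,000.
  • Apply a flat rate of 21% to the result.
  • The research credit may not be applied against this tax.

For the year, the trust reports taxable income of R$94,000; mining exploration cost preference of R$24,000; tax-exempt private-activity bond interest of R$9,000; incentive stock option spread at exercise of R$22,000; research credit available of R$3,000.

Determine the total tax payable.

Shadow minimum tax:
  Adjusted income: R$94,000 + R$24,000 + R$9,000 + R$22,000 = R$149,000
  Less exemption R$95,000 → base R$54,000
  R$54,000 × 21% = R$11,340

Mainline income levy:
  R$40,000 × 13% = R$5,200
  R$24,000 × 19% = R$4,560
  R$30,000 × 29% = R$8,700
  → R$18,460
  Less research credit R$3,000 → R$15,460

R$15,460 > R$11,340, so the mainline income levy governs.

R$15,460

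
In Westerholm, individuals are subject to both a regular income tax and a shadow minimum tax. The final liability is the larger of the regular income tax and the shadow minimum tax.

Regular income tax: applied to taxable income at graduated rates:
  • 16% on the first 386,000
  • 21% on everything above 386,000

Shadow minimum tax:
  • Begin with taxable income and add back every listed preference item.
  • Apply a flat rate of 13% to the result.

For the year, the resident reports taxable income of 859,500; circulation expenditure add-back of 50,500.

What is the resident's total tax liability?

161,195

Regular income tax:
  386,000 × 16% = 61,760
  473,500 × 21% = 99,435
  → 161,195

Shadow minimum tax:
  Adjusted income: 859,500 + 50,500 = 910,000
  910,000 × 13% = 118,300

161,195 > 118,300, so the regular income tax governs.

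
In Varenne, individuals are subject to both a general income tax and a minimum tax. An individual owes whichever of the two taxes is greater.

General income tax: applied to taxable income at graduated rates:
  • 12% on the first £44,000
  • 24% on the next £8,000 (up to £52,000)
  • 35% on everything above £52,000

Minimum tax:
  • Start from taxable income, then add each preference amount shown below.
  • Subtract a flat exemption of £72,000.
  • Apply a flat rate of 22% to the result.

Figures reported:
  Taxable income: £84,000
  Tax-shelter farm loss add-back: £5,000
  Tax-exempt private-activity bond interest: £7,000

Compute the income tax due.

General income tax:
  £44,000 × 12% = £5,280
  £8,000 × 24% = £1,920
  £32,000 × 35% = £11,200
  → £18,400

Minimum tax:
  Adjusted income: £84,000 + £5,000 + £7,000 = £96,000
  Less exemption £72,000 → base £24,000
  £24,000 × 22% = £5,280

£18,400 > £5,280, so the general income tax governs.

£18,400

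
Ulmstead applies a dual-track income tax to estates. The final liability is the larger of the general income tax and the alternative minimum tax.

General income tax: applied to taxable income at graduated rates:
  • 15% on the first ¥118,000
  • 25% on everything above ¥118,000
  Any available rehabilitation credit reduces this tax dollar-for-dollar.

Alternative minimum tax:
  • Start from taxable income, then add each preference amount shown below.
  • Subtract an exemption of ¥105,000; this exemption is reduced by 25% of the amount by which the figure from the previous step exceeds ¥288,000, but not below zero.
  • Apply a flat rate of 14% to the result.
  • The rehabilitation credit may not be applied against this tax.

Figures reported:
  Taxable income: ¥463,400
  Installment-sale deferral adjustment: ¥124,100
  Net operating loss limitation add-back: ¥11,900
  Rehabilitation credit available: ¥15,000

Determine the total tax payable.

General income tax:
  ¥118,000 × 15% = ¥17,700
  ¥345,400 × 25% = ¥86,350
  → ¥104,050
  Less rehabilitation credit ¥15,000 → ¥89,050

Alternative minimum tax:
  Adjusted income: ¥463,400 + ¥124,100 + ¥11,900 = ¥599,400
  Exemption: ¥105,000 − 25% × (¥599,400 − ¥288,000) = ¥105,000 − ¥77,850 = ¥27,150
  Base: ¥599,400 − ¥27,150 = ¥572,250
  ¥572,250 × 14% = ¥80,115

¥89,050 > ¥80,115, so the general income tax governs.

¥89,050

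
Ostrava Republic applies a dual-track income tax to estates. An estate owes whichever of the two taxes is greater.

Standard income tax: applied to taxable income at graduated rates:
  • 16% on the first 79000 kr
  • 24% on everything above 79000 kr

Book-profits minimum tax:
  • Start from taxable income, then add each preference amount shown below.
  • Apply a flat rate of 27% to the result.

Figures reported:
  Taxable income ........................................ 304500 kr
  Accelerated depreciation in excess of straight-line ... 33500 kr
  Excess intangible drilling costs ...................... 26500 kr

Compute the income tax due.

98415 kr

Book-profits minimum tax:
  Adjusted income: 304500 kr + 33500 kr + 26500 kr = 364500 kr
  364500 kr × 27% = 98415 kr

Standard income tax:
  79000 kr × 16% = 12640 kr
  225500 kr × 24% = 54120 kr
  → 66760 kr

98415 kr > 66760 kr, so the book-profits minimum tax is the binding amount.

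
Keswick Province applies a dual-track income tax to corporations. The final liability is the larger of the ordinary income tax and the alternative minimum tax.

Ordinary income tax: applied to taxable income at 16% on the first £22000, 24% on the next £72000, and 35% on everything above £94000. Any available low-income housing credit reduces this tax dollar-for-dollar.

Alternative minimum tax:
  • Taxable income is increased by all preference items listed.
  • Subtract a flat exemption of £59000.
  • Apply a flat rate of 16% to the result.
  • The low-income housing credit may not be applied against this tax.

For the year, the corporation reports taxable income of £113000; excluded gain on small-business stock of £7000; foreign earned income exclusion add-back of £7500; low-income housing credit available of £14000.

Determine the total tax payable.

£13450

Alternative minimum tax:
  Adjusted income: £113000 + £7000 + £7500 = £127500
  Less exemption £59000 → base £68500
  £68500 × 16% = £10960

Ordinary income tax:
  £22000 × 16% = £3520
  £72000 × 24% = £17280
  £19000 × 35% = £6650
  → £27450
  Less low-income housing credit £14000 → £13450

£13450 > £10960, so the ordinary income tax governs.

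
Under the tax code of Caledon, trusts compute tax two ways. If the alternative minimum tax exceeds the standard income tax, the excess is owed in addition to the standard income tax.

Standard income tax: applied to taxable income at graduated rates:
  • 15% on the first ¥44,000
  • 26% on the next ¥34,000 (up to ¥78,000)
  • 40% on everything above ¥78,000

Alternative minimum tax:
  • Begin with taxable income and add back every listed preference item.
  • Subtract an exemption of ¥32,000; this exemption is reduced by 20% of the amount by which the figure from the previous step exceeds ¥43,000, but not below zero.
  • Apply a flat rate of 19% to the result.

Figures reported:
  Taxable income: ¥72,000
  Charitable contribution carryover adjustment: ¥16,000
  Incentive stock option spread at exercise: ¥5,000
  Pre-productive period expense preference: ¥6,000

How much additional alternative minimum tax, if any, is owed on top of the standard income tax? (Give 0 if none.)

¥978

Alternative minimum tax:
  Adjusted income: ¥72,000 + ¥16,000 + ¥5,000 + ¥6,000 = ¥99,000
  Exemption: ¥32,000 − 20% × (¥99,000 − ¥43,000) = ¥32,000 − ¥11,200 = ¥20,800
  Base: ¥99,000 − ¥20,800 = ¥78,200
  ¥78,200 × 19% = ¥14,858

Standard income tax:
  ¥44,000 × 15% = ¥6,600
  ¥28,000 × 26% = ¥7,280
  → ¥13,880

Excess of alternative minimum tax over standard income tax: ¥14,858 − ¥13,880 = ¥978.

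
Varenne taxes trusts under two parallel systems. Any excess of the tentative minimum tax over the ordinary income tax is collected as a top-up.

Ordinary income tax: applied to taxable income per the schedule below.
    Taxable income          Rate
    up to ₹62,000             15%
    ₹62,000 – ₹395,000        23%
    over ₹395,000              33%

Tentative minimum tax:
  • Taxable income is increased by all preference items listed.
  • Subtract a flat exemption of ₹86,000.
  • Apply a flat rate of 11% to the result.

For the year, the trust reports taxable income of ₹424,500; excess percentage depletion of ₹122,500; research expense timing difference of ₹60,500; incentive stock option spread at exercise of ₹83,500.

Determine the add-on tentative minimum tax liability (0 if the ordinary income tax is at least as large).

Ordinary income tax:
  ₹62,000 × 15% = ₹9,300
  ₹333,000 × 23% = ₹76,590
  ₹29,500 × 33% = ₹9,735
  → ₹95,625

Tentative minimum tax:
  Adjusted income: ₹424,500 + ₹122,500 + ₹60,500 + ₹83,500 = ₹691,000
  Less exemption ₹86,000 → base ₹605,000
  ₹605,000 × 11% = ₹66,550

₹66,550 ≤ ₹95,625, so no add-on is due.

₹0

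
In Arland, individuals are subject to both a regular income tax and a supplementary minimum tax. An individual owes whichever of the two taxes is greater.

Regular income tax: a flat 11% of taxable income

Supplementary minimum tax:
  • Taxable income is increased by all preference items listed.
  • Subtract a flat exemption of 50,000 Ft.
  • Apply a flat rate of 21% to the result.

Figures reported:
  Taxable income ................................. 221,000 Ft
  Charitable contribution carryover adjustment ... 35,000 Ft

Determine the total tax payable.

Supplementary minimum tax:
  Adjusted income: 221,000 Ft + 35,000 Ft = 256,000 Ft
  Less exemption 50,000 Ft → base 206,000 Ft
  206,000 Ft × 21% = 43,260 Ft

Regular income tax:
  221,000 Ft × 11% = 24,310 Ft

43,260 Ft > 24,310 Ft, so the supplementary minimum tax is the binding amount.

43,260 Ft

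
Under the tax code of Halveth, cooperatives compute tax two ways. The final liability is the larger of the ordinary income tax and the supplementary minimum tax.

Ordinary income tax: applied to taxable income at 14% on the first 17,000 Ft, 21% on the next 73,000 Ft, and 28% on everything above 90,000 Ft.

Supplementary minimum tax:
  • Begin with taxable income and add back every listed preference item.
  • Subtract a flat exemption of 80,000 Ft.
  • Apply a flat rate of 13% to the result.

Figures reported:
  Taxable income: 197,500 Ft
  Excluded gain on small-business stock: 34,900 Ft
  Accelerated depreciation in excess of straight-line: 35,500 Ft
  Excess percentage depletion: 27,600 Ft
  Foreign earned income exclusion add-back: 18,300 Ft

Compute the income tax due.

Ordinary income tax:
  17,000 Ft × 14% = 2,380 Ft
  73,000 Ft × 21% = 15,330 Ft
  107,500 Ft × 28% = 30,100 Ft
  → 47,810 Ft

Supplementary minimum tax:
  Adjusted income: 197,500 Ft + 34,900 Ft + 35,500 Ft + 27,600 Ft + 18,300 Ft = 313,800 Ft
  Less exemption 80,000 Ft → base 233,800 Ft
  233,800 Ft × 13% = 30,394 Ft

47,810 Ft > 30,394 Ft, so the ordinary income tax governs.

47,810 Ft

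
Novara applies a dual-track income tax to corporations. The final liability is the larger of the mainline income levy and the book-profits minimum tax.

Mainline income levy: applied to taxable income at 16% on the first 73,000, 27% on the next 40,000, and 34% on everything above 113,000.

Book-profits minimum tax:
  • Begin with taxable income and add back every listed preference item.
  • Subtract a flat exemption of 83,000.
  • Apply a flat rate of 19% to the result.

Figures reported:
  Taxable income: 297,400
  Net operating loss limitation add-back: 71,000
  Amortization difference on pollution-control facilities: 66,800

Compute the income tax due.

85,176

Book-profits minimum tax:
  Adjusted income: 297,400 + 71,000 + 66,800 = 435,200
  Less exemption 83,000 → base 352,200
  352,200 × 19% = 66,918

Mainline income levy:
  73,000 × 16% = 11,680
  40,000 × 27% = 10,800
  184,400 × 34% = 62,696
  → 85,176

85,176 > 66,918, so the mainline income levy governs.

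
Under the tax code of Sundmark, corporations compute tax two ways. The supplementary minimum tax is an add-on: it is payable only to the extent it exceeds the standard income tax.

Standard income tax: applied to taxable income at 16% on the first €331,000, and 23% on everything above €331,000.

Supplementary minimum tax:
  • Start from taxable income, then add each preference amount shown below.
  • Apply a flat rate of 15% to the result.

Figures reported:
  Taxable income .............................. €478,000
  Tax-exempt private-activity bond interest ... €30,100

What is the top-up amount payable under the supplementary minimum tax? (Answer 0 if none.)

Supplementary minimum tax:
  Adjusted income: €478,000 + €30,100 = €508,100
  €508,100 × 15% = €76,215

Standard income tax:
  €331,000 × 16% = €52,960
  €147,000 × 23% = €33,810
  → €86,770

€76,215 ≤ €86,770, so no add-on is due.

€0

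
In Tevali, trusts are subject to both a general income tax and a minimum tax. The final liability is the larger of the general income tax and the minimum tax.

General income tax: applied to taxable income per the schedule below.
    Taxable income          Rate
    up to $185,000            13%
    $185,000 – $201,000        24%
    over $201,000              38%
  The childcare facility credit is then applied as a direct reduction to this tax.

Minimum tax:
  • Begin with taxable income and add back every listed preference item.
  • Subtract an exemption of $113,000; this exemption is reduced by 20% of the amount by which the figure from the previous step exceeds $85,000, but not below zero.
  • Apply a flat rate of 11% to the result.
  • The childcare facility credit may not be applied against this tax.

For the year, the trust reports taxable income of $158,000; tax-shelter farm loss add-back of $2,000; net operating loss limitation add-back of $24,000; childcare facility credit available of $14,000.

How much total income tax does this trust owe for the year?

Minimum tax:
  Adjusted income: $158,000 + $2,000 + $24,000 = $184,000
  Exemption: $113,000 − 20% × ($184,000 − $85,000) = $113,000 − $19,800 = $93,200
  Base: $184,000 − $93,200 = $90,800
  $90,800 × 11% = $9,988

General income tax:
  $158,000 × 13% = $20,540
  Less childcare facility credit $14,000 → $6,540

$9,988 > $6,540, so the minimum tax is the binding amount.

$9,988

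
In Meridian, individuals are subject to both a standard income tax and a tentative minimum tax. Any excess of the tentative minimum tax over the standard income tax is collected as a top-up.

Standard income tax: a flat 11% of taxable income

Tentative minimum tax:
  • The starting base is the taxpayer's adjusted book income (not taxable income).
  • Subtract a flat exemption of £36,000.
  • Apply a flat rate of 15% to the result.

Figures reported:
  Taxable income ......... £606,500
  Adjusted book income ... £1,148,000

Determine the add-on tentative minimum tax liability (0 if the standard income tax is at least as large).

£100,085

Tentative minimum tax:
  Base (adjusted book income): £1,148,000
  Less exemption £36,000 → base £1,112,000
  £1,112,000 × 15% = £166,800

Standard income tax:
  £606,500 × 11% = £66,715

Excess of tentative minimum tax over standard income tax: £166,800 − £66,715 = £100,085.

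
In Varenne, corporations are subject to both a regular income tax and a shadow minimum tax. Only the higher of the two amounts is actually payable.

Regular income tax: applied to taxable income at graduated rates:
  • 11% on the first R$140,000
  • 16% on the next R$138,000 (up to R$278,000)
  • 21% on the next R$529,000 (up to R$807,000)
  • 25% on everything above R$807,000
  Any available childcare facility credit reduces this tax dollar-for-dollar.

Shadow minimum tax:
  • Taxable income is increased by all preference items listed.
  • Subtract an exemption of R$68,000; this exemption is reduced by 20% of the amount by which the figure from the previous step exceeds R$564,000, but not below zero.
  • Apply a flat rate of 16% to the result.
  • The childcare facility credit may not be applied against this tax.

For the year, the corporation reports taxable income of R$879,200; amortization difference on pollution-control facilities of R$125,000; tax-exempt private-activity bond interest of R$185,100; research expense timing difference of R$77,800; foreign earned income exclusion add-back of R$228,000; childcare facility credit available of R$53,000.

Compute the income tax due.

R$239,216

Regular income tax:
  R$140,000 × 11% = R$15,400
  R$138,000 × 16% = R$22,080
  R$529,000 × 21% = R$111,090
  R$72,200 × 25% = R$18,050
  → R$166,620
  Less childcare facility credit R$53,000 → R$113,620

Shadow minimum tax:
  Adjusted income: R$879,200 + R$125,000 + R$185,100 + R$77,800 + R$228,000 = R$1,495,100
  Exemption: 20% × (R$1,495,100 − R$564,000) = R$186,220 ≥ R$68,000, so the exemption is fully phased out
  Base: R$1,495,100 − R$0 = R$1,495,100
  R$1,495,100 × 16% = R$239,216

R$239,216 > R$113,620, so the shadow minimum tax is the binding amount.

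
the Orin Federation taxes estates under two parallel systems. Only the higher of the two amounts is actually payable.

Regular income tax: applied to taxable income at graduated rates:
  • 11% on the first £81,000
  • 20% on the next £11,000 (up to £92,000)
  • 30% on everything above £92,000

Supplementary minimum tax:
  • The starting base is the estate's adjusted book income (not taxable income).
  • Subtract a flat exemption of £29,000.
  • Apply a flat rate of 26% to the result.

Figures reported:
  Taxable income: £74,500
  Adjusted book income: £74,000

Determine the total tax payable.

Supplementary minimum tax:
  Base (adjusted book income): £74,000
  Less exemption £29,000 → base £45,000
  £45,000 × 26% = £11,700

Regular income tax:
  £74,500 × 11% = £8,195

£11,700 > £8,195, so the supplementary minimum tax is the binding amount.

£11,700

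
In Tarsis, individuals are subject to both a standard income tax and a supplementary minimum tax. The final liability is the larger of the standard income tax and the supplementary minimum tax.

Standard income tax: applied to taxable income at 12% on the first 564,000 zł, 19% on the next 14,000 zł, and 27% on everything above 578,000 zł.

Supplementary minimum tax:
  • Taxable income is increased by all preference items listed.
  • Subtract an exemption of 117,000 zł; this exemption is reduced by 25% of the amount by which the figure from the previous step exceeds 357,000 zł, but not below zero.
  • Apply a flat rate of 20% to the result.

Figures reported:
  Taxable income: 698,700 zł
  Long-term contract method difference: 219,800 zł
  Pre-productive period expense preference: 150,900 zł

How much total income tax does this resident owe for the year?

213,880 zł

Supplementary minimum tax:
  Adjusted income: 698,700 zł + 219,800 zł + 150,900 zł = 1,069,400 zł
  Exemption: 25% × (1,069,400 zł − 357,000 zł) = 178,100 zł ≥ 117,000 zł, so the exemption is fully phased out
  Base: 1,069,400 zł − 0 zł = 1,069,400 zł
  1,069,400 zł × 20% = 213,880 zł

Standard income tax:
  564,000 zł × 12% = 67,680 zł
  14,000 zł × 19% = 2,660 zł
  120,700 zł × 27% = 32,589 zł
  → 102,929 zł

213,880 zł > 102,929 zł, so the supplementary minimum tax is the binding amount.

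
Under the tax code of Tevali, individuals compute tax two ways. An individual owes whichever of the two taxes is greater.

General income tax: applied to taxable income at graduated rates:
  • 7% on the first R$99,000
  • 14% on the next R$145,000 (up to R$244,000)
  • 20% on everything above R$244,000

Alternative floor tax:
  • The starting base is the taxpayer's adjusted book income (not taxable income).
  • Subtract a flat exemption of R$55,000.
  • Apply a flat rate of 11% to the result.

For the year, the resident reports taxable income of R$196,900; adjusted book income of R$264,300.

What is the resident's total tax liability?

R$23,023

General income tax:
  R$99,000 × 7% = R$6,930
  R$97,900 × 14% = R$13,706
  → R$20,636

Alternative floor tax:
  Base (adjusted book income): R$264,300
  Less exemption R$55,000 → base R$209,300
  R$209,300 × 11% = R$23,023

R$23,023 > R$20,636, so the alternative floor tax is the binding amount.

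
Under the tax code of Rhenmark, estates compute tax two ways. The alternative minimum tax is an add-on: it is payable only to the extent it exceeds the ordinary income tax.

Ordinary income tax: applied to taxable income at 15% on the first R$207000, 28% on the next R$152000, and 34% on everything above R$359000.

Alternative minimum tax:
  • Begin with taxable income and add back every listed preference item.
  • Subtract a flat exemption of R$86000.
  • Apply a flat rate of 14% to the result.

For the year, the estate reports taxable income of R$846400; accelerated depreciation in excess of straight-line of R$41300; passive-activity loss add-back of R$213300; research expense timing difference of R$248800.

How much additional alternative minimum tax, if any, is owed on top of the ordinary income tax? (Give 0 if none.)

R$0

Ordinary income tax:
  R$207000 × 15% = R$31050
  R$152000 × 28% = R$42560
  R$487400 × 34% = R$165716
  → R$239326

Alternative minimum tax:
  Adjusted income: R$846400 + R$41300 + R$213300 + R$248800 = R$1349800
  Less exemption R$86000 → base R$1263800
  R$1263800 × 14% = R$176932

R$176932 ≤ R$239326, so no add-on is due.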